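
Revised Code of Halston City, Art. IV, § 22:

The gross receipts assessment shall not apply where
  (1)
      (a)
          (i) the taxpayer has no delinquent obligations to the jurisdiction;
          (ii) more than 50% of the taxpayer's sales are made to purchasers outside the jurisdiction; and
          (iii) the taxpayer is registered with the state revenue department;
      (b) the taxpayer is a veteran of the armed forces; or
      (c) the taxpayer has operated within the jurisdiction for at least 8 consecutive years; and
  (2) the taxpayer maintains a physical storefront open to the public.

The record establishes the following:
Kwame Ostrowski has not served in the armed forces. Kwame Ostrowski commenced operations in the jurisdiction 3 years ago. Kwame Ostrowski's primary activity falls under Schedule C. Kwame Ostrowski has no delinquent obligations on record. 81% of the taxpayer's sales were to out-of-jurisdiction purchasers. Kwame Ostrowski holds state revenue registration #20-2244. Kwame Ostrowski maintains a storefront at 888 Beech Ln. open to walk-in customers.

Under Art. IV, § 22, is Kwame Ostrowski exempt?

(i) no delinquency — met.
(ii) >50% out-of-jur. sales — satisfied.
(iii) state-registered — satisfied.
(a) = T AND T AND T = true.
(b) veteran — not satisfied.
(c) ≥ 8 yrs in jurisdiction — not satisfied.
So (1) is satisfied (T OR F OR F).
(2) has storefront — holds.
Overall: T AND T → true.

Yes — exempt.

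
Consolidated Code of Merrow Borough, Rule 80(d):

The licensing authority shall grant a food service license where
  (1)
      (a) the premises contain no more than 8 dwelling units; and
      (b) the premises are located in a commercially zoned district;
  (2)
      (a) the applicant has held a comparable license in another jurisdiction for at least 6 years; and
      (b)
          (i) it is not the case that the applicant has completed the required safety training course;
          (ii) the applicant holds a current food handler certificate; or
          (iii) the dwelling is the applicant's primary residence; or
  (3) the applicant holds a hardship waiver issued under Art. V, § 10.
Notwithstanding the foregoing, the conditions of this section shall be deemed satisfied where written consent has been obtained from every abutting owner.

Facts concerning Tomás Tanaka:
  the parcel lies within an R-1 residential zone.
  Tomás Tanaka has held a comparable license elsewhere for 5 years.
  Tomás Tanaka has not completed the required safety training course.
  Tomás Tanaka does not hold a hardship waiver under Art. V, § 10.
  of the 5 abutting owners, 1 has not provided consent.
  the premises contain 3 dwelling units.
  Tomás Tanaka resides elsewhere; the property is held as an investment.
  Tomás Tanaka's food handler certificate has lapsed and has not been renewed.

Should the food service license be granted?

(a) ≤ 8 units — satisfied.
(b) commercially zoned — fails.
So (1) is not satisfied (T AND F).
(a) prior license ≥ 6 yr — fails.
(i) not (safety training) — met.
(ii) food handler cert. — not satisfied.
(iii) primary residence — fails.
So (b) is satisfied (T OR F OR F).
(2) = F AND T = false.
(3) hardship waiver — fails.
Overall: F OR F OR F → false.
Exception (all abutters consent) — not satisfied.
Result: main false OR exception false → false.

No — denied.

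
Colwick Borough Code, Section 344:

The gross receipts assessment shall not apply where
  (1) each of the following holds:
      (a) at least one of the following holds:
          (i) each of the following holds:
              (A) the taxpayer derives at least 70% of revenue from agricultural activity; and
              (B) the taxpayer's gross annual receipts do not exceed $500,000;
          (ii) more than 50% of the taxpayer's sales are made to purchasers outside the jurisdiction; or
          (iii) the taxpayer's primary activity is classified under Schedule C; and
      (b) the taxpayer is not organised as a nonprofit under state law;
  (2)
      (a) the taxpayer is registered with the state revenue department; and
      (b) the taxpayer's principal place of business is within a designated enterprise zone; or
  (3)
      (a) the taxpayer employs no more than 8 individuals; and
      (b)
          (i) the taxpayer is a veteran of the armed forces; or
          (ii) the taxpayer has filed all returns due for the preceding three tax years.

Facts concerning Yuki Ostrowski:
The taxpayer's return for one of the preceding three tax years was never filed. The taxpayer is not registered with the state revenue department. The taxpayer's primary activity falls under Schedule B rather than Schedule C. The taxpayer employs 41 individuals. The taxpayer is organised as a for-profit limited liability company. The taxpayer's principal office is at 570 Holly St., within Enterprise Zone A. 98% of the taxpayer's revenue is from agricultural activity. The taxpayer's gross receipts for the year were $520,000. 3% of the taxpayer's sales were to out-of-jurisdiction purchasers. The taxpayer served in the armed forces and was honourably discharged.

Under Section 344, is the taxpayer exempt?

(A) ≥70% agricultural — holds.
(B) receipts ≤ $500,000 — fails.
(i) = T AND F = false.
(ii) >50% out-of-jur. sales — fails.
(iii) Schedule C activity — fails.
(a) = F OR F OR F = false.
(b) not (nonprofit) — met.
(1): F AND T → false.
(a) state-registered — not met.
(b) in enterprise zone — met.
So (2) is not satisfied (F AND T).
(a) ≤ 8 employees — fails.
(i) veteran — met.
(ii) returns current — fails.
(b): T OR F → true.
(3): F AND T → false.
Overall = F OR F OR F = false.

No — not exempt.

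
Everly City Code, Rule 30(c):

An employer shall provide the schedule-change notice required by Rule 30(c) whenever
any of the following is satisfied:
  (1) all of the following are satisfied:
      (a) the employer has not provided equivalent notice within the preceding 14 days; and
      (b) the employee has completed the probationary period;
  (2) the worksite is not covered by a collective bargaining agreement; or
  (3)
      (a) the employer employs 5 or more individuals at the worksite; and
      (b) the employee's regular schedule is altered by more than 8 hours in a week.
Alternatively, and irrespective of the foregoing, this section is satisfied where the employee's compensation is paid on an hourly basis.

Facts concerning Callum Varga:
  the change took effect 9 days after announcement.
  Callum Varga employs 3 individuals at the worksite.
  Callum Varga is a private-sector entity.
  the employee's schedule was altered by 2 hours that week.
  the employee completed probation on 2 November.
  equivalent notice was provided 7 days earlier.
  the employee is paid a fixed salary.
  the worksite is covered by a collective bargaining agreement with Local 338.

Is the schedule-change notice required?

(a) no recent notice — not met.
(b) past probation — holds.
(1) = F AND T = false.
(2) no CBA — not satisfied.
(a) ≥ 5 at site — not met.
(b) schedule shift > 8h — fails.
So (3) is not satisfied (F AND F).
Overall: F OR F OR F → false.
Exception (hourly-paid) — not satisfied.
Result: main false OR exception false → false.

No — not required.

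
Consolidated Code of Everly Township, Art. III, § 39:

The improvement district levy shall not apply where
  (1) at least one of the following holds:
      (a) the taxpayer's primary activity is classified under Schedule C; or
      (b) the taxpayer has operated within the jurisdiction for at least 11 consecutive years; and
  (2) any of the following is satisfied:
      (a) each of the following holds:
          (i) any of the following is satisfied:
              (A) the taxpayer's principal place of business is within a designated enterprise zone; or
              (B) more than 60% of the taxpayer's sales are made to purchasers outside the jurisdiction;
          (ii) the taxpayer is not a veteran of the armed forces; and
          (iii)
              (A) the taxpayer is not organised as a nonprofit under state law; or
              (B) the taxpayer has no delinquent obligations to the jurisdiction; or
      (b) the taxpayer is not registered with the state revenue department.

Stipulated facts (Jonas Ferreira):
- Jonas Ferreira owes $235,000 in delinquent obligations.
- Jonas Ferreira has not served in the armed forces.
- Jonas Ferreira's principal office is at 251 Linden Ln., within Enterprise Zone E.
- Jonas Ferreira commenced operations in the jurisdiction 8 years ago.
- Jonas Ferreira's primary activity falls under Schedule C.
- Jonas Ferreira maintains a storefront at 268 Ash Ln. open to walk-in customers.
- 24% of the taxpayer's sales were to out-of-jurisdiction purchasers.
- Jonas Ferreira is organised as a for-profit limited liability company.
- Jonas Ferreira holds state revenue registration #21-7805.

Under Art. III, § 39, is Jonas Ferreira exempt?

(a) Schedule C activity — holds.
(b) ≥ 11 yrs in jurisdiction — fails.
(1): T OR F → true.
(A) in enterprise zone — holds.
(B) >60% out-of-jur. sales — not satisfied.
(i): T OR F → true.
(ii) not (veteran) — satisfied.
(A) not (nonprofit) — holds.
(B) no delinquency — not satisfied.
(iii): T OR F → true.
So (a) is satisfied (T AND T AND T).
(b) not (state-registered) — fails.
(2): T OR F → true.
Overall = T AND T = true.

Yes — exempt.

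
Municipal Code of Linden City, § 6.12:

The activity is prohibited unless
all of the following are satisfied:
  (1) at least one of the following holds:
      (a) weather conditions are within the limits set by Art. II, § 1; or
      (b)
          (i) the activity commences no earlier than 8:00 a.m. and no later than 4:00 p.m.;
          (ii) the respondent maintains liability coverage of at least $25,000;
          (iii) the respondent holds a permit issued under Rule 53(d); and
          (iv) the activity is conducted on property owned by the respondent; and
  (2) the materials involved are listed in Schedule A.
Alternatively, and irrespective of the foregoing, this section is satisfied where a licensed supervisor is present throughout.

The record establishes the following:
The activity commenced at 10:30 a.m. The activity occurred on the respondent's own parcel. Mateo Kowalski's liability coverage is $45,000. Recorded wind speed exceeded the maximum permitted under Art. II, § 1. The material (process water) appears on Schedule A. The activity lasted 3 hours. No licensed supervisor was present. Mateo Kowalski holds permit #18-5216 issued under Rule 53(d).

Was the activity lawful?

(a) weather ok — fails.
(i) start within hours — met.
(ii) coverage ≥ $25,000 — met.
(iii) holds permit — satisfied.
(iv) own property — satisfied.
(b) = T AND T AND T AND T = true.
(1) = F OR T = true.
(2) Schedule A material — met.
Overall = T AND T = true.
Exception (supervisor present) — not satisfied.
Result: main true OR exception false → true.

Yes — lawful.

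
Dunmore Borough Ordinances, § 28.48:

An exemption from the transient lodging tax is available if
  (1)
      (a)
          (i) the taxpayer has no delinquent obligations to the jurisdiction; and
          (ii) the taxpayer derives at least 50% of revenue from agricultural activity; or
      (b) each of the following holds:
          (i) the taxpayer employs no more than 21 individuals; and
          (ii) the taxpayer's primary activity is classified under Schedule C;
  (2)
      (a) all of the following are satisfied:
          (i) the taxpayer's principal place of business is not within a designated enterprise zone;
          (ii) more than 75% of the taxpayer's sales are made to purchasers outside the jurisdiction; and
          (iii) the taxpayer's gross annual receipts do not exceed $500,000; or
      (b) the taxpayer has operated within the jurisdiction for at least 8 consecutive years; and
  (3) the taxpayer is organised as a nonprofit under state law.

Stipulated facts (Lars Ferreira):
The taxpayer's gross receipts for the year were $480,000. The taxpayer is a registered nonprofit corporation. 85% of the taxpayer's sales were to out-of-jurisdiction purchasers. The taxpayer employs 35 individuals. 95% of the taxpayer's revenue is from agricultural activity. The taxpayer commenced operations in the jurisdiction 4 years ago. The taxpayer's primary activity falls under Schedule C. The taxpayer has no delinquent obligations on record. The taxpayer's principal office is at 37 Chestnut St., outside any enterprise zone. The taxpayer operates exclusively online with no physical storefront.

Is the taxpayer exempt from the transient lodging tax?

Yes — exempt.

(i) no delinquency — met.
(ii) ≥50% agricultural — satisfied.
(a) = T AND T = true.
(i) ≤ 21 employees — not met.
(ii) Schedule C activity — met.
(b): F AND T → false.
(1): T OR F → true.
(i) not (in enterprise zone) — holds.
(ii) >75% out-of-jur. sales — holds.
(iii) receipts ≤ $500,000 — holds.
(a) = T AND T AND T = true.
(b) ≥ 8 yrs in jurisdiction — not satisfied.
(2) = T OR F = true.
(3) nonprofit — satisfied.
So Overall is satisfied (T AND T AND T).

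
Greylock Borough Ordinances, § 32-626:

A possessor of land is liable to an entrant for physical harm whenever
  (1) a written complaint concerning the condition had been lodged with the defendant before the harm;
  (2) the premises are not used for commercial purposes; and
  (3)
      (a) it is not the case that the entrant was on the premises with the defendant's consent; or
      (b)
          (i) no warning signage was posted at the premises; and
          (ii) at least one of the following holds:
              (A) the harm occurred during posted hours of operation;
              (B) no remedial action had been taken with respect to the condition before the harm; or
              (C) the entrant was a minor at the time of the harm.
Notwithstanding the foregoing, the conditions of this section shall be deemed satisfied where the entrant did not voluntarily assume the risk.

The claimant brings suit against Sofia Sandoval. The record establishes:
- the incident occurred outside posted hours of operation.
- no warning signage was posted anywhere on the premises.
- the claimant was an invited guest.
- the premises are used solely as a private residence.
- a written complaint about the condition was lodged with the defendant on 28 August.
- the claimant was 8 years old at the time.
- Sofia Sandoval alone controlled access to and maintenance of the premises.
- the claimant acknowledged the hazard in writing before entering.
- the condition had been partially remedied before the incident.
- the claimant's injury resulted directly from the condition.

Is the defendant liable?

Yes — liable.

(1) complaint lodged — holds.
(2) not (commercial use) — satisfied.
(a) not (consent to enter) — not satisfied.
(i) no signage posted — met.
(A) during posted hours — not met.
(B) no remedial action — not met.
(C) entrant a minor — satisfied.
(ii): F OR F OR T → true.
(b): T AND T → true.
So (3) is satisfied (F OR T).
Overall = T AND T AND T = true.
Exception (no assumed risk) — not satisfied.
Result: main true OR exception false → true.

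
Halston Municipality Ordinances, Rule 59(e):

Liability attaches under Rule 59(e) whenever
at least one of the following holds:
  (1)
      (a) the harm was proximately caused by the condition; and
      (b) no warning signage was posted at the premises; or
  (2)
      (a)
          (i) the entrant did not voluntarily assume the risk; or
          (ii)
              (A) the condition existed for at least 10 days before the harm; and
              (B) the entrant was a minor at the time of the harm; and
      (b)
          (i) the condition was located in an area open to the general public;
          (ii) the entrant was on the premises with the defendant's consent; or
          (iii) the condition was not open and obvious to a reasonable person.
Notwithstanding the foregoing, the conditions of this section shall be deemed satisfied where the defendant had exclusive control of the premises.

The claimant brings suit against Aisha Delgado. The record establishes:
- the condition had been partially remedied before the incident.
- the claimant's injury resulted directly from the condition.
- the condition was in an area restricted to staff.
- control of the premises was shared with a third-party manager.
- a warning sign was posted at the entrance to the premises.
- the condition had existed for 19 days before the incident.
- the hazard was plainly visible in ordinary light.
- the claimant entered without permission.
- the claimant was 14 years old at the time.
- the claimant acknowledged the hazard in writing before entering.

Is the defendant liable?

(a) proximate cause — met.
(b) no signage posted — fails.
So (1) is not satisfied (T AND F).
(i) no assumed risk — not met.
(A) condition ≥10 days old — met.
(B) entrant a minor — holds.
(ii) = T AND T = true.
(a) = F OR T = true.
(i) public area — not met.
(ii) consent to enter — not met.
(iii) not open/obvious — fails.
(b): F OR F OR F → false.
(2): T AND F → false.
Overall: F OR F → false.
Exception (exclusive control) — not satisfied.
Result: main false OR exception false → false.

No — not liable.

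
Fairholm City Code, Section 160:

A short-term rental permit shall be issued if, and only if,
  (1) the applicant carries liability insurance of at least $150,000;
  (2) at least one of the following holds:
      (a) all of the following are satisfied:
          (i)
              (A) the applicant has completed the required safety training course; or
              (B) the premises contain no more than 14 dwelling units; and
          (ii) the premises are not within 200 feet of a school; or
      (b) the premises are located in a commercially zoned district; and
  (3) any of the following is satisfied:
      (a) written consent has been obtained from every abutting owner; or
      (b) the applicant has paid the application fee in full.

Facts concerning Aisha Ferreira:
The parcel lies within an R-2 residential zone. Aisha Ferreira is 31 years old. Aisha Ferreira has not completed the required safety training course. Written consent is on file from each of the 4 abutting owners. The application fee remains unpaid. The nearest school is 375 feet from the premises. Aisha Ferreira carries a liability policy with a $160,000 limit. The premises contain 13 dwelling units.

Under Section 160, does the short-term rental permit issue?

Yes — granted.

(1) insurance ≥ $150,000 — met.
(A) safety training — not satisfied.
(B) ≤ 14 units — met.
So (i) is satisfied (F OR T).
(ii) ≥200 ft from school — met.
(a): T AND T → true.
(b) commercially zoned — fails.
(2): T OR F → true.
(a) all abutters consent — met.
(b) fee paid — not satisfied.
(3): T OR F → true.
Overall = T AND T AND T = true.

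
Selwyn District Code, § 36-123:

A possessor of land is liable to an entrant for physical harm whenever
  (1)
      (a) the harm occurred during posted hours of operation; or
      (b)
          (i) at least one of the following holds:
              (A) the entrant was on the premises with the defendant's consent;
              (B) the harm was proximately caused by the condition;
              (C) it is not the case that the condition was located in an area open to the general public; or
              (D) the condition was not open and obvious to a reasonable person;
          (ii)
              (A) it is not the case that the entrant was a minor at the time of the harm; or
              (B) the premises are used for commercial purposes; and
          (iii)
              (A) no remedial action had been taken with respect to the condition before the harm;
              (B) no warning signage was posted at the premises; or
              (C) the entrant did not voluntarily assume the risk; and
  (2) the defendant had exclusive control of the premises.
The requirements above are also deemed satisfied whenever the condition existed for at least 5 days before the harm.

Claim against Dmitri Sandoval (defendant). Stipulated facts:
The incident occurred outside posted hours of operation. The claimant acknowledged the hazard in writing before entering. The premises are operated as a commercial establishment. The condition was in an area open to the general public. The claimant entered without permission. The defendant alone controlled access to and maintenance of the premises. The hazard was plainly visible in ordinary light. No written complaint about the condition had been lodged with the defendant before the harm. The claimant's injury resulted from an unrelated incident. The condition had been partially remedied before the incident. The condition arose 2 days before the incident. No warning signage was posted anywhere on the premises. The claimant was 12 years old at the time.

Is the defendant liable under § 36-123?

(a) during posted hours — fails.
(A) consent to enter — not met.
(B) proximate cause — not satisfied.
(C) not (public area) — not satisfied.
(D) not open/obvious — not met.
(i): F OR F OR F OR F → false.
(A) not (entrant a minor) — not satisfied.
(B) commercial use — met.
So (ii) is satisfied (F OR T).
(A) no remedial action — not met.
(B) no signage posted — holds.
(C) no assumed risk — not satisfied.
So (iii) is satisfied (F OR T OR F).
So (b) is not satisfied (F AND T AND T).
So (1) is not satisfied (F OR F).
(2) exclusive control — satisfied.
Overall: F AND T → false.
Exception (condition ≥5 days old) — not satisfied.
Result: main false OR exception false → false.

No — not liable.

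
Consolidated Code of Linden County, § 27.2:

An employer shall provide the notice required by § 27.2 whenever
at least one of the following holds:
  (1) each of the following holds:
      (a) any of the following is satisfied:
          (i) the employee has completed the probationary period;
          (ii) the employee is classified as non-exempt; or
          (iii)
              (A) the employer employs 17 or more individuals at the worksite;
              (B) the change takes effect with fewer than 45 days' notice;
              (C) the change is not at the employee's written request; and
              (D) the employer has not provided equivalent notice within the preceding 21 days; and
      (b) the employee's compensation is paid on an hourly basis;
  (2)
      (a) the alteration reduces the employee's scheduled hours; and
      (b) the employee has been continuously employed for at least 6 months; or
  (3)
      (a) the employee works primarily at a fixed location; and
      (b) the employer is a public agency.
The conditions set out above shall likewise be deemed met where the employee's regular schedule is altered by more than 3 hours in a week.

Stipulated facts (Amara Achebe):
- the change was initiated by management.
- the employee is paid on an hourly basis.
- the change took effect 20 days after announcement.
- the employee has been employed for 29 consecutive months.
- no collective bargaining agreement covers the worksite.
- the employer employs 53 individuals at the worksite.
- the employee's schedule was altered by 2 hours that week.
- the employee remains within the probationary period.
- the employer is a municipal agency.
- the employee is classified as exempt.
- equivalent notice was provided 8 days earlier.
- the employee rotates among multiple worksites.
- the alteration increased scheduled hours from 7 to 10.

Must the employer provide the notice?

No — not required.

(i) past probation — not satisfied.
(ii) non-exempt — not satisfied.
(A) ≥ 17 at site — holds.
(B) < 45 days' notice — satisfied.
(C) not employee-requested — met.
(D) no recent notice — fails.
(iii): T AND T AND T AND F → false.
So (a) is not satisfied (F OR F OR F).
(b) hourly-paid — holds.
So (1) is not satisfied (F AND T).
(a) hours reduced — not met.
(b) tenure ≥ 6 mo. — satisfied.
So (2) is not satisfied (F AND T).
(a) fixed location — fails.
(b) public agency — met.
(3): F AND T → false.
Overall = F OR F OR F = false.
Exception (schedule shift > 3h) — not satisfied.
Result: main false OR exception false → false.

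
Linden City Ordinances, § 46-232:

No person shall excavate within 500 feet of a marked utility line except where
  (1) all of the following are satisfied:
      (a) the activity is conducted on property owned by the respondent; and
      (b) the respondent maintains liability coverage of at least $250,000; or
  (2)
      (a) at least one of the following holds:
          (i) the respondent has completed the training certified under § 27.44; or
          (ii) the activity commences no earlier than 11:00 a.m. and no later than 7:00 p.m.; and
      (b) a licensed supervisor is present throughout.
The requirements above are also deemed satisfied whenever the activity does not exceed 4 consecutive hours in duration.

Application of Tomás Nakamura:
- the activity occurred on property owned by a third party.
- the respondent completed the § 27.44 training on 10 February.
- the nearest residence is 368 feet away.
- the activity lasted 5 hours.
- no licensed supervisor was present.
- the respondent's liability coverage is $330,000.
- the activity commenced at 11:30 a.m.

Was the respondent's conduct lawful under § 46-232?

No — unlawful.

(a) own property — fails.
(b) coverage ≥ $250,000 — met.
(1) = F AND T = false.
(i) training certified — met.
(ii) start within hours — holds.
(a) = T OR T = true.
(b) supervisor present — not satisfied.
(2): T AND F → false.
So Overall is not satisfied (F OR F).
Exception (≤ 4 hrs duration) — not satisfied.
Result: main false OR exception false → false.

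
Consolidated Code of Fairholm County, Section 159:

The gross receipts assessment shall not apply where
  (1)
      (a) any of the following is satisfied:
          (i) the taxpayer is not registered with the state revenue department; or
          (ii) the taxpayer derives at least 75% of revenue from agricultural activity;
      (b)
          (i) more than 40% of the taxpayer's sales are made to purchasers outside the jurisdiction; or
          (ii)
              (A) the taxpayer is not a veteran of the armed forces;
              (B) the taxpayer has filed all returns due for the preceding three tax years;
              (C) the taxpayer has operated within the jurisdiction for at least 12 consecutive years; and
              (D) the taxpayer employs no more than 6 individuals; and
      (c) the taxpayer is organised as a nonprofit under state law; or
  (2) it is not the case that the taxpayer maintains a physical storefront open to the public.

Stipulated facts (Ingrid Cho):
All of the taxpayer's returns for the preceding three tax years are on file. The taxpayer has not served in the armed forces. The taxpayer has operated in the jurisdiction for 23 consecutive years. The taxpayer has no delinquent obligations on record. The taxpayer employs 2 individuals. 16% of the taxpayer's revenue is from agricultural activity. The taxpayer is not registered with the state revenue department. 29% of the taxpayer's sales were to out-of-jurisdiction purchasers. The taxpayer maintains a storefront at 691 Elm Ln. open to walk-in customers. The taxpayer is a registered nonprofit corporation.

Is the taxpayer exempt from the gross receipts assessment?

(i) not (state-registered) — met.
(ii) ≥75% agricultural — not satisfied.
(a) = T OR F = true.
(i) >40% out-of-jur. sales — not satisfied.
(A) not (veteran) — holds.
(B) returns current — holds.
(C) ≥ 12 yrs in jurisdiction — holds.
(D) ≤ 6 employees — satisfied.
(ii) = T AND T AND T AND T = true.
(b): F OR T → true.
(c) nonprofit — holds.
(1): T AND T AND T → true.
(2) not (has storefront) — not satisfied.
So Overall is satisfied (T OR F).

Yes — exempt.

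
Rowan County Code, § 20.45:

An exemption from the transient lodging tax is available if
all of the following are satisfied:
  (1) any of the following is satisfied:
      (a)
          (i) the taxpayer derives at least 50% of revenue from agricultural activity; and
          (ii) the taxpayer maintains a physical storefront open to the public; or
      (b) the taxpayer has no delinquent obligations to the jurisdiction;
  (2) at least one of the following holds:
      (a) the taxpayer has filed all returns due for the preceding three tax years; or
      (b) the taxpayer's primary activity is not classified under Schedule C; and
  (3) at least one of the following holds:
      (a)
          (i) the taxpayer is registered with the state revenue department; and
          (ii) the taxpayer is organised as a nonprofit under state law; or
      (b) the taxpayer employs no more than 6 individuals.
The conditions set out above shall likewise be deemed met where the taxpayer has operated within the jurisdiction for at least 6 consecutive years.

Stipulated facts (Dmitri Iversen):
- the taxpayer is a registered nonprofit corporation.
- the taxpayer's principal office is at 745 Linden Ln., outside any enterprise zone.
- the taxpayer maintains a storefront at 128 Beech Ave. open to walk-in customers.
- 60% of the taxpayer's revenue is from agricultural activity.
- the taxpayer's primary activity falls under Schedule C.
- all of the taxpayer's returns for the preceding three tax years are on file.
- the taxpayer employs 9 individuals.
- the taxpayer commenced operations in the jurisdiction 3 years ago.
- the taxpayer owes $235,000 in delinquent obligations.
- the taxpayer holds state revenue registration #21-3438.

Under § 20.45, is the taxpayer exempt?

Yes — exempt.

(i) ≥50% agricultural — holds.
(ii) has storefront — satisfied.
So (a) is satisfied (T AND T).
(b) no delinquency — not met.
(1) = T OR F = true.
(a) returns current — holds.
(b) not (Schedule C activity) — fails.
So (2) is satisfied (T OR F).
(i) state-registered — satisfied.
(ii) nonprofit — satisfied.
So (a) is satisfied (T AND T).
(b) ≤ 6 employees — not satisfied.
(3) = T OR F = true.
So Overall is satisfied (T AND T AND T).
Exception (≥ 6 yrs in jurisdiction) — not satisfied.
Result: main true OR exception false → true.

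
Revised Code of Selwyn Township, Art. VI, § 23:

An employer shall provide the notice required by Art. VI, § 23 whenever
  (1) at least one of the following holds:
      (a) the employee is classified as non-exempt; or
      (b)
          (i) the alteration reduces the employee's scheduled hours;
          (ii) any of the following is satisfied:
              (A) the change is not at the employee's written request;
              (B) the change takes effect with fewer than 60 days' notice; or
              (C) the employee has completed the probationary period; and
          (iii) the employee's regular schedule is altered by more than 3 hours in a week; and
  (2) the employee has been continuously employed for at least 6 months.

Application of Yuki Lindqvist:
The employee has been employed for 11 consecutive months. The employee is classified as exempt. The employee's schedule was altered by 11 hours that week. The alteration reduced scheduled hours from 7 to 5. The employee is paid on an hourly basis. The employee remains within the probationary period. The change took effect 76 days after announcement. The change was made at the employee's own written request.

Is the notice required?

(a) non-exempt — not satisfied.
(i) hours reduced — satisfied.
(A) not employee-requested — not met.
(B) < 60 days' notice — not met.
(C) past probation — fails.
(ii) = F OR F OR F = false.
(iii) schedule shift > 3h — satisfied.
(b) = T AND F AND T = false.
(1) = F OR F = false.
(2) tenure ≥ 6 mo. — holds.
Overall = F AND T = false.

No — not required.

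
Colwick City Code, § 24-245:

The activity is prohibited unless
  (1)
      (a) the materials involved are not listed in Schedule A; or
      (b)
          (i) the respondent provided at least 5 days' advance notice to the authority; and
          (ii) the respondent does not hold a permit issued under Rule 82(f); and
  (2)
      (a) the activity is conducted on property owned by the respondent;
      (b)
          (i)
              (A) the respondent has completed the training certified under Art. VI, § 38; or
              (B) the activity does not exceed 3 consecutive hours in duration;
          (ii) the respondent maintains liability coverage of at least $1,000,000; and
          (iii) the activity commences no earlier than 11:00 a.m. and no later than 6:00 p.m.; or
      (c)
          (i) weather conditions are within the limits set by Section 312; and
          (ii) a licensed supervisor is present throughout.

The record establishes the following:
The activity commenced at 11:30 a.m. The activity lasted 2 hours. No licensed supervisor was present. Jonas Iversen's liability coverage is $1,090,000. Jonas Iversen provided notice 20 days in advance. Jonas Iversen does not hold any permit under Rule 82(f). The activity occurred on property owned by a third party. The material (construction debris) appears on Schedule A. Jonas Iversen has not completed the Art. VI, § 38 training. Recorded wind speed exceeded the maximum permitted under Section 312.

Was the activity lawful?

Yes — lawful.

(a) not (Schedule A material) — fails.
(i) ≥5 days' notice — holds.
(ii) not (holds permit) — met.
(b) = T AND T = true.
So (1) is satisfied (F OR T).
(a) own property — fails.
(A) training certified — not met.
(B) ≤ 3 hrs duration — holds.
So (i) is satisfied (F OR T).
(ii) coverage ≥ $1,000,000 — holds.
(iii) start within hours — met.
(b): T AND T AND T → true.
(i) weather ok — fails.
(ii) supervisor present — not satisfied.
(c) = F AND F = false.
(2) = F OR T OR F = true.
Overall = T AND T = true.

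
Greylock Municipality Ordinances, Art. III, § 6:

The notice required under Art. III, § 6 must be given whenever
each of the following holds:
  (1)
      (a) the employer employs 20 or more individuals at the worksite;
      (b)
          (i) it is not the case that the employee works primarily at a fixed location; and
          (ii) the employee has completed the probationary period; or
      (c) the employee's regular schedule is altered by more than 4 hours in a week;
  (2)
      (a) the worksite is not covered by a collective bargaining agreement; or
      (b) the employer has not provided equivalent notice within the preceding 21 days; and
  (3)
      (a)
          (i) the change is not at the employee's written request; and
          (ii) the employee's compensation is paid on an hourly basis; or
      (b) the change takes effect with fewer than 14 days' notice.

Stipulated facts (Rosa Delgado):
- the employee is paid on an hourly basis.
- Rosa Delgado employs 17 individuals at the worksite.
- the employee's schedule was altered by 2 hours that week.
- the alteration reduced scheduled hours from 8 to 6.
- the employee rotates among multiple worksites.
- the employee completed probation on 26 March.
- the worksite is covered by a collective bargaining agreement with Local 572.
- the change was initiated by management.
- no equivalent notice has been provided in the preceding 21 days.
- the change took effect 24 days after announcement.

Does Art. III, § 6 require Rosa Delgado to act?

(a) ≥ 20 at site — fails.
(i) not (fixed location) — holds.
(ii) past probation — satisfied.
(b) = T AND T = true.
(c) schedule shift > 4h — not satisfied.
So (1) is satisfied (F OR T OR F).
(a) no CBA — not met.
(b) no recent notice — satisfied.
So (2) is satisfied (F OR T).
(i) not employee-requested — holds.
(ii) hourly-paid — satisfied.
(a) = T AND T = true.
(b) < 14 days' notice — fails.
(3): T OR F → true.
So Overall is satisfied (T AND T AND T).

Yes — required.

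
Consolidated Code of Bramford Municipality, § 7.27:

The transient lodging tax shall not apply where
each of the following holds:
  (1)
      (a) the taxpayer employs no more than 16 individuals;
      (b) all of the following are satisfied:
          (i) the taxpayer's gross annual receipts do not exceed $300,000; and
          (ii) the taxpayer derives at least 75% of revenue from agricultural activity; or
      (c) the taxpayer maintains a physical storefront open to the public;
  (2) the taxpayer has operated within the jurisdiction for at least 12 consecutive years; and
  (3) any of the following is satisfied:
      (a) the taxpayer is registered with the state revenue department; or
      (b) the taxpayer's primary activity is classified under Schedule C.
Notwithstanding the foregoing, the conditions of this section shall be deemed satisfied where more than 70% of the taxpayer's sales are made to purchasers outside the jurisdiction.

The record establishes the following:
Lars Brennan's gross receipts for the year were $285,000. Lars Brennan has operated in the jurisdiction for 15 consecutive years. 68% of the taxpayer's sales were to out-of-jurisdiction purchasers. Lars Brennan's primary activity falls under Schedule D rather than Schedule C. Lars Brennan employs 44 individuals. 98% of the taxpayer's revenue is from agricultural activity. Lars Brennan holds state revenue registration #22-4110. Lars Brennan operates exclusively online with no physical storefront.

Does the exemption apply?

(a) ≤ 16 employees — not met.
(i) receipts ≤ $300,000 — satisfied.
(ii) ≥75% agricultural — satisfied.
So (b) is satisfied (T AND T).
(c) has storefront — fails.
So (1) is satisfied (F OR T OR F).
(2) ≥ 12 yrs in jurisdiction — satisfied.
(a) state-registered — met.
(b) Schedule C activity — fails.
(3) = T OR F = true.
Overall: T AND T AND T → true.
Exception (>70% out-of-jur. sales) — not satisfied.
Result: main true OR exception false → true.

Yes — exempt.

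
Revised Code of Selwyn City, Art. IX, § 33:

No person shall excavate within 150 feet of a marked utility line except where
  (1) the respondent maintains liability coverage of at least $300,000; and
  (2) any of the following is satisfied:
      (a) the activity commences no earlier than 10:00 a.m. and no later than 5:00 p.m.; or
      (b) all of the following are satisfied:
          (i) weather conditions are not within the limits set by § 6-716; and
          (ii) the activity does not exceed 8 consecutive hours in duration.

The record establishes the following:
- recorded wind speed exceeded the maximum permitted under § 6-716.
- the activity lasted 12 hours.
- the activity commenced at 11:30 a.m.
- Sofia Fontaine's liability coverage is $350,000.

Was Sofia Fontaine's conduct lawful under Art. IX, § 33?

Yes — lawful.

(1) coverage ≥ $300,000 — holds.
(a) start within hours — met.
(i) not (weather ok) — satisfied.
(ii) ≤ 8 hrs duration — fails.
(b): T AND F → false.
(2) = T OR F = true.
Overall: T AND T → true.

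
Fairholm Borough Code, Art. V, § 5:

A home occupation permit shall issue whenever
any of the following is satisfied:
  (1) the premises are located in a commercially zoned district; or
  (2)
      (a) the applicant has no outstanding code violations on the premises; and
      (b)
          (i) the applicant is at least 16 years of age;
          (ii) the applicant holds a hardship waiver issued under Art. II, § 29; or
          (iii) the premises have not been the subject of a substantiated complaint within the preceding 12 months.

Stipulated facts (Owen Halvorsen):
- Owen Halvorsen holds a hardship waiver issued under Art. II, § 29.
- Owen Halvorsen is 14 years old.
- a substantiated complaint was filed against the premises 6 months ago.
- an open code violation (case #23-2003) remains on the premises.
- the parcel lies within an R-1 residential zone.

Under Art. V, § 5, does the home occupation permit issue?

No — denied.

(1) commercially zoned — not met.
(a) no code violations — fails.
(i) age ≥ 16 — not satisfied.
(ii) hardship waiver — satisfied.
(iii) no complaint in 12 mo. — fails.
(b): F OR T OR F → true.
So (2) is not satisfied (F AND T).
So Overall is not satisfied (F OR F).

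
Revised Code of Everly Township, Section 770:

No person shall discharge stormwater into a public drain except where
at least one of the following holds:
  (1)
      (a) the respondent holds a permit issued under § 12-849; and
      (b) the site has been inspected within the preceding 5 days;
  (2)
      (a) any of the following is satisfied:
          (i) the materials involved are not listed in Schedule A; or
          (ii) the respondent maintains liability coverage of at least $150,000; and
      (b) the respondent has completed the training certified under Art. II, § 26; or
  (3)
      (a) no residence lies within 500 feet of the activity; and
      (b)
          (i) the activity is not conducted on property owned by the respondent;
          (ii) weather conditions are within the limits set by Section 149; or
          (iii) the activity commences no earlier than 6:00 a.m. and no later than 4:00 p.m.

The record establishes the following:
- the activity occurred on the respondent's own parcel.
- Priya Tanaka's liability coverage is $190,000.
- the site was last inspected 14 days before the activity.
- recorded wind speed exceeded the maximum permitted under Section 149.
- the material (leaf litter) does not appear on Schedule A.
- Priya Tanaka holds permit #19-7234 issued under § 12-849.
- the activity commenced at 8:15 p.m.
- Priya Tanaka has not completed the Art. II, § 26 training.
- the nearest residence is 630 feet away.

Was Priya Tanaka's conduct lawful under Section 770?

No — unlawful.

(a) holds permit — satisfied.
(b) site inspected — fails.
(1): T AND F → false.
(i) not (Schedule A material) — satisfied.
(ii) coverage ≥ $150,000 — met.
So (a) is satisfied (T OR T).
(b) training certified — not met.
(2) = T AND F = false.
(a) no residence in 500 ft — holds.
(i) not (own property) — not met.
(ii) weather ok — fails.
(iii) start within hours — fails.
(b): F OR F OR F → false.
So (3) is not satisfied (T AND F).
Overall: F OR F OR F → false.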